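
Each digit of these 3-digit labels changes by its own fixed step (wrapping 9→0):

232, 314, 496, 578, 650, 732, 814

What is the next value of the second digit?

Second digit goes 3, 1, 9, 7, 5, 3, 1 → 9 (−2 each step, mod 10).

9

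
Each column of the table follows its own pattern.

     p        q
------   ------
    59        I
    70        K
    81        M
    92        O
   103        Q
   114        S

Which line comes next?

125  U

Column p: 59, 70, 81, 92, 103, 114 → 125 (+11 each step).
Column q — letters move forward 2 places in the alphabet: I, K, M, O, Q, S → U.
So the next line is 125  U.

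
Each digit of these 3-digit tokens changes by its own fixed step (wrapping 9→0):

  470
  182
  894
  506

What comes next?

218

First digit goes 4, 1, 8, 5 → 2 (−3 each step, mod 10).
Second digit: +1 each step, mod 10, so 7, 8, 9, 0 → 1.
Third digit: +2 each step, mod 10; 0, 2, 4, 6 → 8.
Combining the parts gives 218.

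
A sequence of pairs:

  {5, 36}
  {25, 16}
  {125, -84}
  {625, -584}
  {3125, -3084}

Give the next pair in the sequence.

{15625, -15584}

First slot: ×5 each step; 5, 25, 125, 625, 3125 → 15625.
Second slot: together with the first slot always sums to 41; 36, 16, -84, -584, -3084 → -15584.
Putting it together: {15625, -15584}.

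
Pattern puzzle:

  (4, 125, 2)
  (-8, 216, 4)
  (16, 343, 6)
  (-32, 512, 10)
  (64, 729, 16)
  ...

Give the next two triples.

First slot: ×(-2) each step, so 4, -8, 16, -32, 64 → -128 → 256.
Second slot: perfect cubes: 5³, 6³, 7³, …; 125, 216, 343, 512, 729 → 1000 → 1331.
Third slot: each term is the sum of the two before it, so 2, 4, 6, 10, 16 → 26 → 42.
Putting the parts together: (-128, 1000, 26) and then (256, 1331, 42).

(-128, 1000, 26), (256, 1331, 42)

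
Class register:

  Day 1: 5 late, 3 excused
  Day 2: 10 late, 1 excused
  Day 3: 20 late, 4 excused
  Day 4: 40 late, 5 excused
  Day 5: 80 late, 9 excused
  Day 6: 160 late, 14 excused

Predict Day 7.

320 late, 23 excused

Late: ×2 each step; 5, 10, 20, 40, 80, 160 → 320.
Excused goes 3, 1, 4, 5, 9, 14 → 23 (each term is the sum of the two before it).
Putting it together: 320 late, 23 excused.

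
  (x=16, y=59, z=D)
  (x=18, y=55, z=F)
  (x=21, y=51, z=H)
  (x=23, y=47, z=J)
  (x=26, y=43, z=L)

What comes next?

(x=28, y=39, z=N)

X: alternating steps +2, +3, +2, +3, …, so 16, 18, 21, 23, 26 → 28.
Y — −4 each step: 59, 55, 51, 47, 43 → 39.
For the z, letters move forward 2 places in the alphabet: D, F, H, J, L → N.
So the next term is (x=28, y=39, z=N).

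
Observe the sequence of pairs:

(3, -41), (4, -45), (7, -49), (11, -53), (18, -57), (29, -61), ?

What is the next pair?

(47, -65)

First coordinate: each term is the sum of the two before it, so 3, 4, 7, 11, 18, 29 → 47.
Second coordinate: -41, -45, -49, -53, -57, -61 → -65 (−4 each step).
Combining the parts gives (47, -65).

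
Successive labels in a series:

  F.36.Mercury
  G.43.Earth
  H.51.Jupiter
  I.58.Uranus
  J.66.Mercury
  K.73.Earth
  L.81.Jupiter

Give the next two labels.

Letter: letters move forward 1 place in the alphabet, so F, G, H, I, J, K, L → M → N.
Second component: alternating steps +7, +8, +7, +8, …, so 36, 43, 51, 58, 66, 73, 81 → 88 → 96.
Planet goes Mercury, Earth, Jupiter, Uranus, Mercury, Earth, Jupiter → Uranus → Mercury (repeats Mercury → Earth → Jupiter → Uranus).
Putting the parts together: M.88.Uranus and then N.96.Mercury.

M.88.Uranus, N.96.Mercury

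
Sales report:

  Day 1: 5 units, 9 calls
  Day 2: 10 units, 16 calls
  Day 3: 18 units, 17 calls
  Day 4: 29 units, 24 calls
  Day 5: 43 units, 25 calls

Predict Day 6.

Units: differences are 5, 8, 11, … (increasing by 3 each time), so 5, 10, 18, 29, 43 → 60.
Calls: alternating steps +7, +1, +7, +1, …, so 9, 16, 17, 24, 25 → 32.
So the next record is 60 units, 32 calls.

60 units, 32 calls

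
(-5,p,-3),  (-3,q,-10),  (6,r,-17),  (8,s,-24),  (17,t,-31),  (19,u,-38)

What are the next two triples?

(28,v,-45), (30,w,-52)

First value: alternating steps +2, +9, +2, +9, …, so -5, -3, 6, 8, 17, 19 → 28 → 30.
Letter: letters move forward 1 place in the alphabet, so p, q, r, s, t, u → v → w.
Third value: -3, -10, -17, -24, -31, -38 → -45 → -52 (−7 each step).
So the next two triples are (28,v,-45) and (30,w,-52).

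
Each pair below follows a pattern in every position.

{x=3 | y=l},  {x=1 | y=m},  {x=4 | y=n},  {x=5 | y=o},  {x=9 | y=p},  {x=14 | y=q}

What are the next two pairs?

{x=23 | y=r}, {x=37 | y=s}

X goes 3, 1, 4, 5, 9, 14 → 23 → 37 (each term is the sum of the two before it).
For the y, letters move forward 1 place in the alphabet: l, m, n, o, p, q → r → s.
Putting the parts together: {x=23 | y=r} and then {x=37 | y=s}.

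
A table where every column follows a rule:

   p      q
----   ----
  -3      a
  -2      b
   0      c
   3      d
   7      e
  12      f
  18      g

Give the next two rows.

Column p: differences are 1, 2, 3, … (increasing by 1 each time), so -3, -2, 0, 3, 7, 12, 18 → 25 → 33.
Column q — letters move forward 1 place in the alphabet: a, b, c, d, e, f, g → h → i.
So the next two rows are 25  h and 33  i.

25  h; 33  i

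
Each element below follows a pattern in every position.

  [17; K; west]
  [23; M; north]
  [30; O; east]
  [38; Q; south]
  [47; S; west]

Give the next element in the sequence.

[57; U; north]

First component: differences are 6, 7, 8, … (increasing by 1 each time); 17, 23, 30, 38, 47 → 57.
Letter — letters move forward 2 places in the alphabet: K, M, O, Q, S → U.
Direction — repeats west → north → east → south: west, north, east, south, west → north.
Combining the parts gives [57; U; north].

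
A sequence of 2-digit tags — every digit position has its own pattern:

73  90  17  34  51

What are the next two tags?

78 then 95

First digit: 7, 9, 1, 3, 5 → 7 → 9 (+2 each step, mod 10).
Second digit — −3 each step, mod 10: 3, 0, 7, 4, 1 → 8 → 5.
Putting the parts together: 78 and then 95.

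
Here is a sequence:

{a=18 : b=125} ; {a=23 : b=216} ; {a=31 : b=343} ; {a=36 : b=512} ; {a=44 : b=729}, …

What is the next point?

{a=49 : b=1000}

A: alternating steps +5, +8, +5, +8, …; 18, 23, 31, 36, 44 → 49.
B goes 125, 216, 343, 512, 729 → 1000 (perfect cubes: 5³, 6³, 7³, …).
Putting it together: {a=49 : b=1000}.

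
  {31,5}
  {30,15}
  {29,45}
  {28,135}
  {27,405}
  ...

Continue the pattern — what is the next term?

First component: 31, 30, 29, 28, 27 → 26 (−1 each step).
Second component: ×3 each step; 5, 15, 45, 135, 405 → 1215.
Putting it together: {26,1215}.

{26,1215}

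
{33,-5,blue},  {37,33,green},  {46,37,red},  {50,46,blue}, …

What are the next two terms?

First coordinate goes 33, 37, 46, 50 → 59 → 63 (alternating steps +4, +9, +4, +9, …).
Second coordinate — always the previous value of the first coordinate: -5, 33, 37, 46 → 50 → 59.
Colour: repeats blue → green → red, so blue, green, red, blue → green → red.
Putting the parts together: {59,50,green} and then {63,59,red}.

{59,50,green}, {63,59,red}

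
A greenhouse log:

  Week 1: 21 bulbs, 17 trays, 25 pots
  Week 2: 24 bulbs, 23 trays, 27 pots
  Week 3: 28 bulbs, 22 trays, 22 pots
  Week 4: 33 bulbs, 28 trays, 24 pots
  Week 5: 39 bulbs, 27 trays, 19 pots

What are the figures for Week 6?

Bulbs — differences are 3, 4, 5, … (increasing by 1 each time): 21, 24, 28, 33, 39 → 46.
Trays goes 17, 23, 22, 28, 27 → 33 (alternating steps +6, −1, +6, −1, …).
Pots goes 25, 27, 22, 24, 19 → 21 (alternating steps +2, −5, +2, −5, …).
Combining the parts gives 46 bulbs, 33 trays, 21 pots.

46 bulbs, 33 trays, 21 pots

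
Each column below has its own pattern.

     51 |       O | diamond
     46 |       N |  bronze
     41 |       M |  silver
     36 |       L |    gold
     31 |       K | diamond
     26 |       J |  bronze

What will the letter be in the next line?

Letter: letters move back 1 place in the alphabet, so O, N, M, L, K, J → I.

I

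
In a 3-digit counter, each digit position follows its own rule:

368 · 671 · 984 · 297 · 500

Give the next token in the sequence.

813

For the first digit, +3 each step, mod 10: 3, 6, 9, 2, 5 → 8.
Second digit: +1 each step, mod 10; 6, 7, 8, 9, 0 → 1.
For the third digit, +3 each step, mod 10: 8, 1, 4, 7, 0 → 3.
Combining the parts gives 813.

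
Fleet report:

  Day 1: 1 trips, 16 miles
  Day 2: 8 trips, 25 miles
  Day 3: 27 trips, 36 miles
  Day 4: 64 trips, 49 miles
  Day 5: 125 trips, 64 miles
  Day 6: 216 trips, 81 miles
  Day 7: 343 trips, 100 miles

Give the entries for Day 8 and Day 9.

Trips goes 1, 8, 27, 64, 125, 216, 343 → 512 → 729 (perfect cubes: 1³, 2³, 3³, …).
Miles goes 16, 25, 36, 49, 64, 81, 100 → 121 → 144 (perfect squares: 4², 5², 6², …).
So the next two rows are 512 trips, 121 miles and 729 trips, 144 miles.

512 trips, 121 miles; 729 trips, 144 miles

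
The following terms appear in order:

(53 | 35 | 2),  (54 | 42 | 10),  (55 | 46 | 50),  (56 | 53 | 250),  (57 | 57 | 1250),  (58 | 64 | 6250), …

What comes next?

(59 | 68 | 31250)

First entry: 53, 54, 55, 56, 57, 58 → 59 (+1 each step).
Second entry goes 35, 42, 46, 53, 57, 64 → 68 (alternating steps +7, +4, +7, +4, …).
Third entry: ×5 each step, so 2, 10, 50, 250, 1250, 6250 → 31250.
Combining the parts gives (59 | 68 | 31250).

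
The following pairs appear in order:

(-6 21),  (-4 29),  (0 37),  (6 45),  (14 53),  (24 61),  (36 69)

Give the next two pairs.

(50 77), (66 85)

First part: -6, -4, 0, 6, 14, 24, 36 → 50 → 66 (differences are 2, 4, 6, … (increasing by 2 each time)).
Second part: 21, 29, 37, 45, 53, 61, 69 → 77 → 85 (+8 each step).
Putting the parts together: (50 77) and then (66 85).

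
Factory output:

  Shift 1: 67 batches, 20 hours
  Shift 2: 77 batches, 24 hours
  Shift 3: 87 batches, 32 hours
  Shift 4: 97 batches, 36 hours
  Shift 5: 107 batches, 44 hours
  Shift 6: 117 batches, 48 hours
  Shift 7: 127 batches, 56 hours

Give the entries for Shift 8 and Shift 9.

Batches: +10 each step, so 67, 77, 87, 97, 107, 117, 127 → 137 → 147.
Hours goes 20, 24, 32, 36, 44, 48, 56 → 60 → 68 (alternating steps +4, +8, +4, +8, …).
Putting the parts together: 137 batches, 60 hours and then 147 batches, 68 hours.

137 batches, 60 hours; 147 batches, 68 hours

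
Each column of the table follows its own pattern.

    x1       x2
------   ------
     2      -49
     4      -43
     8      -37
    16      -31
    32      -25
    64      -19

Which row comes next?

Column x1: 2, 4, 8, 16, 32, 64 → 128 (×2 each step).
Column x2: +6 each step, so -49, -43, -37, -31, -25, -19 → -13.
Combining the parts gives 128  -13.

128  -13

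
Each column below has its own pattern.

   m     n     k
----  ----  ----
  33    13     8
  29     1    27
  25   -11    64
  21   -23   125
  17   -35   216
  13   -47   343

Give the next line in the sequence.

9  -59  512

For the column m, −4 each step: 33, 29, 25, 21, 17, 13 → 9.
Column n: −12 each step; 13, 1, -11, -23, -35, -47 → -59.
Column k: perfect cubes: 2³, 3³, 4³, …; 8, 27, 64, 125, 216, 343 → 512.
Putting it together: 9  -59  512.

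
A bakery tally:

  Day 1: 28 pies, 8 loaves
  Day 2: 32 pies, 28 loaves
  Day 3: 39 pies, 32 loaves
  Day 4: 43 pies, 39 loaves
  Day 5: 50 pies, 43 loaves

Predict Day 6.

Pies: alternating steps +4, +7, +4, +7, …; 28, 32, 39, 43, 50 → 54.
Loaves — always the previous value of the pies: 8, 28, 32, 39, 43 → 50.
Combining the parts gives 54 pies, 50 loaves.

54 pies, 50 loaves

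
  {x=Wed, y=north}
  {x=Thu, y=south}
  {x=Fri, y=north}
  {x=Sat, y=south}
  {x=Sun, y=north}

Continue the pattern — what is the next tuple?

{x=Mon, y=south}

X — runs through the weekdays Mon→Sun: Wed, Thu, Fri, Sat, Sun → Mon.
Y: north, south, north, south, north → south (alternates north ↔ south).
So the next tuple is {x=Mon, y=south}.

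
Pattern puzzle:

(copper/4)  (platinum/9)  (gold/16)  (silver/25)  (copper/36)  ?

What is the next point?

(platinum/49)

Metal — repeats copper → platinum → gold → silver: copper, platinum, gold, silver, copper → platinum.
For the second entry, perfect squares: 2², 3², 4², …: 4, 9, 16, 25, 36 → 49.
Combining the parts gives (platinum/49).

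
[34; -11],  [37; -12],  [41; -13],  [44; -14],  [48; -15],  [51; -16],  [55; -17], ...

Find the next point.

[58; -18]

First entry: alternating steps +3, +4, +3, +4, …, so 34, 37, 41, 44, 48, 51, 55 → 58.
Second entry: −1 each step, so -11, -12, -13, -14, -15, -16, -17 → -18.
Putting it together: [58; -18].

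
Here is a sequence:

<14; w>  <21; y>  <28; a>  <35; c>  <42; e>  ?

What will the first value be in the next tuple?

49

First value: +7 each step, so 14, 21, 28, 35, 42 → 49.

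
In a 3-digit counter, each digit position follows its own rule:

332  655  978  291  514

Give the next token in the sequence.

837

First digit goes 3, 6, 9, 2, 5 → 8 (+3 each step, mod 10).
Second digit: +2 each step, mod 10, so 3, 5, 7, 9, 1 → 3.
Third digit goes 2, 5, 8, 1, 4 → 7 (+3 each step, mod 10).
So the next token is 837.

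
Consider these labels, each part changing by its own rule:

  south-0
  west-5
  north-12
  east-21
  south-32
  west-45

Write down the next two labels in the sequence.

Direction: repeats south → west → north → east, so south, west, north, east, south, west → north → east.
Second component: differences are 5, 7, 9, … (increasing by 2 each time); 0, 5, 12, 21, 32, 45 → 60 → 77.
Putting the parts together: north-60 and then east-77.

north-60, east-77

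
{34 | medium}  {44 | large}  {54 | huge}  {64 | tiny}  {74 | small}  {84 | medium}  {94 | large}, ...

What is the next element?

First component: +10 each step, so 34, 44, 54, 64, 74, 84, 94 → 104.
Size: medium, large, huge, tiny, small, medium, large → huge (repeats medium → large → huge → tiny → small).
Putting it together: {104 | huge}.

{104 | huge}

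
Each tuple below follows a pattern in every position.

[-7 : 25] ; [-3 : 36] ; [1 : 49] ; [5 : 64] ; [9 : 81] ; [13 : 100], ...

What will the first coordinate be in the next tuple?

17

For the first coordinate, +4 each step: -7, -3, 1, 5, 9, 13 → 17.
Second coordinate goes 25, 36, 49, 64, 81, 100 → 121 (perfect squares: 5², 6², 7², …).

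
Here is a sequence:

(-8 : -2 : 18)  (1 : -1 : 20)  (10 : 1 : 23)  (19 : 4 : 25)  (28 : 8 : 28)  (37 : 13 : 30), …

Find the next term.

First value: +9 each step, so -8, 1, 10, 19, 28, 37 → 46.
For the second value, differences are 1, 2, 3, … (increasing by 1 each time): -2, -1, 1, 4, 8, 13 → 19.
Third value goes 18, 20, 23, 25, 28, 30 → 33 (alternating steps +2, +3, +2, +3, …).
Combining the parts gives (46 : 19 : 33).

(46 : 19 : 33)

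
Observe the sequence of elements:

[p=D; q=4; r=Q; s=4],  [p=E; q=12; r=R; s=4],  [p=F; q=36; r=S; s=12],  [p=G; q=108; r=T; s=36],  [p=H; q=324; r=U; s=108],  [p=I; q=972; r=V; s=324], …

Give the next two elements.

[p=J; q=2916; r=W; s=972], [p=K; q=8748; r=X; s=2916]

P: letters move forward 1 place in the alphabet, so D, E, F, G, H, I → J → K.
Q: 4, 12, 36, 108, 324, 972 → 2916 → 8748 (×3 each step).
R — letters move forward 1 place in the alphabet: Q, R, S, T, U, V → W → X.
For the s, always the previous value of the q: 4, 4, 12, 36, 108, 324 → 972 → 2916.
Putting the parts together: [p=J; q=2916; r=W; s=972] and then [p=K; q=8748; r=X; s=2916].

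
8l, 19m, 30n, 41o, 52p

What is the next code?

63q

First component — +11 each step: 8, 19, 30, 41, 52 → 63.
Letter: l, m, n, o, p → q (letters move forward 1 place in the alphabet).
Putting it together: 63q.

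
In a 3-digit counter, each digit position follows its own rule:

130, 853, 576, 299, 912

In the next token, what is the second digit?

3

For the second digit, +2 each step, mod 10: 3, 5, 7, 9, 1 → 3.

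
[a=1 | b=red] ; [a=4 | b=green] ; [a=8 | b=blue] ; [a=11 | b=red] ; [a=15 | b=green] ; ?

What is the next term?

A: 1, 4, 8, 11, 15 → 18 (alternating steps +3, +4, +3, +4, …).
B: red, green, blue, red, green → blue (repeats red → green → blue).
Putting it together: [a=18 | b=blue].

[a=18 | b=blue]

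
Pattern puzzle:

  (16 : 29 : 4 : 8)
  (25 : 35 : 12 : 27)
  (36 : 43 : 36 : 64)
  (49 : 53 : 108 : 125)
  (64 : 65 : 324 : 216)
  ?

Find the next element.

(81 : 79 : 972 : 343)

First component goes 16, 25, 36, 49, 64 → 81 (perfect squares: 4², 5², 6², …).
Second component: differences are 6, 8, 10, … (increasing by 2 each time); 29, 35, 43, 53, 65 → 79.
Third component: ×3 each step, so 4, 12, 36, 108, 324 → 972.
Fourth component: 8, 27, 64, 125, 216 → 343 (perfect cubes: 2³, 3³, 4³, …).
Putting it together: (81 : 79 : 972 : 343).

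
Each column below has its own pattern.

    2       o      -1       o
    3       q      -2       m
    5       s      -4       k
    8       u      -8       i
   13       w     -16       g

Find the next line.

21  y  -32  e

For the first component, each term is the sum of the two before it: 2, 3, 5, 8, 13 → 21.
First letter: letters move forward 2 places in the alphabet, so o, q, s, u, w → y.
Third component: ×2 each step; -1, -2, -4, -8, -16 → -32.
Second letter goes o, m, k, i, g → e (letters move back 2 places in the alphabet).
So the next line is 21  y  -32  e.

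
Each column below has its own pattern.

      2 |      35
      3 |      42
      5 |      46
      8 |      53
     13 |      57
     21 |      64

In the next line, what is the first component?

34

First component — each term is the sum of the two before it: 2, 3, 5, 8, 13, 21 → 34.
Second component: alternating steps +7, +4, +7, +4, …, so 35, 42, 46, 53, 57, 64 → 68.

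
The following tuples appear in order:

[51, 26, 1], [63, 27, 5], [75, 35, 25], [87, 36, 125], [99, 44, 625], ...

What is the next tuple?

[111, 45, 3125]

First coordinate: 51, 63, 75, 87, 99 → 111 (+12 each step).
For the second coordinate, alternating steps +1, +8, +1, +8, …: 26, 27, 35, 36, 44 → 45.
Third coordinate goes 1, 5, 25, 125, 625 → 3125 (×5 each step).
Combining the parts gives [111, 45, 3125].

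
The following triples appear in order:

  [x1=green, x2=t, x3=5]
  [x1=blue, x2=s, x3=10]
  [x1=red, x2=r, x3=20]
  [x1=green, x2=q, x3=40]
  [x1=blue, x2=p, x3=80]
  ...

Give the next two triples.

X1 goes green, blue, red, green, blue → red → green (repeats green → blue → red).
For the x2, letters move back 1 place in the alphabet: t, s, r, q, p → o → n.
X3: ×2 each step, so 5, 10, 20, 40, 80 → 160 → 320.
So the next two triples are [x1=red, x2=o, x3=160] and [x1=green, x2=n, x3=320].

[x1=red, x2=o, x3=160], [x1=green, x2=n, x3=320]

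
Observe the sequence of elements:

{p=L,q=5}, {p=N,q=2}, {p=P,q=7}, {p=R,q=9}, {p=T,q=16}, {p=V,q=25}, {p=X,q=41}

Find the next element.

P: letters move forward 2 places in the alphabet, so L, N, P, R, T, V, X → Z.
Q — each term is the sum of the two before it: 5, 2, 7, 9, 16, 25, 41 → 66.
Putting it together: {p=Z,q=66}.

{p=Z,q=66}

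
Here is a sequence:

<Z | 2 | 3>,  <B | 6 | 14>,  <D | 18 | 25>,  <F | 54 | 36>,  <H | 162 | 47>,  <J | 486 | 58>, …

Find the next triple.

<L | 1458 | 69>

Letter — letters move forward 2 places in the alphabet, wrapping Z→A: Z, B, D, F, H, J → L.
Second value: ×3 each step; 2, 6, 18, 54, 162, 486 → 1458.
Third value goes 3, 14, 25, 36, 47, 58 → 69 (+11 each step).
Putting it together: <L | 1458 | 69>.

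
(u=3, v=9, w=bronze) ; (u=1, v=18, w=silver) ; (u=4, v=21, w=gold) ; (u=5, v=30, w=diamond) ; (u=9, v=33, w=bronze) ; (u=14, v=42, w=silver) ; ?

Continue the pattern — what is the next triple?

U goes 3, 1, 4, 5, 9, 14 → 23 (each term is the sum of the two before it).
V goes 9, 18, 21, 30, 33, 42 → 45 (alternating steps +9, +3, +9, +3, …).
W: bronze, silver, gold, diamond, bronze, silver → gold (repeats bronze → silver → gold → diamond).
So the next triple is (u=23, v=45, w=gold).

(u=23, v=45, w=gold)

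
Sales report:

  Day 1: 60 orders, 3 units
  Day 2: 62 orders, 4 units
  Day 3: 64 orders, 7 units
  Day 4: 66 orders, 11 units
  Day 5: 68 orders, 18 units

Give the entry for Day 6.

70 orders, 29 units

Orders: +2 each step; 60, 62, 64, 66, 68 → 70.
For the units, each term is the sum of the two before it: 3, 4, 7, 11, 18 → 29.
So the next record is 70 orders, 29 units.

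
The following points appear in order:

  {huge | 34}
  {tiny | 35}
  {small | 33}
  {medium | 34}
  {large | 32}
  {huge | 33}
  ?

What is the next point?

Size goes huge, tiny, small, medium, large, huge → tiny (repeats huge → tiny → small → medium → large).
Second coordinate — alternating steps +1, −2, +1, −2, …: 34, 35, 33, 34, 32, 33 → 31.
Combining the parts gives {tiny | 31}.

{tiny | 31}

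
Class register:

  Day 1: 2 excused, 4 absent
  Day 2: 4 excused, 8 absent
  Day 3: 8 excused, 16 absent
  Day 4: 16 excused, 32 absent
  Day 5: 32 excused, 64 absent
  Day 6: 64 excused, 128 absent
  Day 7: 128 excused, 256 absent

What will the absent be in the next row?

512

Excused: ×2 each step, so 2, 4, 8, 16, 32, 64, 128 → 256.
For the absent, always 2 × the excused: 4, 8, 16, 32, 64, 128, 256 → 512.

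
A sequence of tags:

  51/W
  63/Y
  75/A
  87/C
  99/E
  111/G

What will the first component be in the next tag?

First component — +12 each step: 51, 63, 75, 87, 99, 111 → 123.

123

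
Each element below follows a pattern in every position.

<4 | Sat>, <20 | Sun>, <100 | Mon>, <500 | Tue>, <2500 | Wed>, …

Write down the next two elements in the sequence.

First coordinate: 4, 20, 100, 500, 2500 → 12500 → 62500 (×5 each step).
Day: runs through the weekdays Mon→Sun; Sat, Sun, Mon, Tue, Wed → Thu → Fri.
Putting the parts together: <12500 | Thu> and then <62500 | Fri>.

<12500 | Thu>, <62500 | Fri>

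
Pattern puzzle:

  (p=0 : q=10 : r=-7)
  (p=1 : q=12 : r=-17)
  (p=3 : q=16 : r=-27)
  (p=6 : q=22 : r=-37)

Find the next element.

(p=10 : q=30 : r=-47)

P: differences are 1, 2, 3, … (increasing by 1 each time); 0, 1, 3, 6 → 10.
For the q, differences are 2, 4, 6, … (increasing by 2 each time): 10, 12, 16, 22 → 30.
R: -7, -17, -27, -37 → -47 (−10 each step).
Putting it together: (p=10 : q=30 : r=-47).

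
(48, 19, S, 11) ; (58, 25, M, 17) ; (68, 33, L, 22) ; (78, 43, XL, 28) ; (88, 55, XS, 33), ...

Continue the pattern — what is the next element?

First entry: +10 each step, so 48, 58, 68, 78, 88 → 98.
Second entry: differences are 6, 8, 10, … (increasing by 2 each time); 19, 25, 33, 43, 55 → 69.
Size: runs through clothing sizes XS→XL, so S, M, L, XL, XS → S.
For the fourth entry, alternating steps +6, +5, +6, +5, …: 11, 17, 22, 28, 33 → 39.
So the next element is (98, 69, S, 39).

(98, 69, S, 39)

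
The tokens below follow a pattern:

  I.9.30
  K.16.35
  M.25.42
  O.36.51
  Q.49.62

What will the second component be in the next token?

Letter goes I, K, M, O, Q → S (letters move forward 2 places in the alphabet).
Second component: 9, 16, 25, 36, 49 → 64 (perfect squares: 3², 4², 5², …).
For the third component, differences are 5, 7, 9, … (increasing by 2 each time): 30, 35, 42, 51, 62 → 75.

64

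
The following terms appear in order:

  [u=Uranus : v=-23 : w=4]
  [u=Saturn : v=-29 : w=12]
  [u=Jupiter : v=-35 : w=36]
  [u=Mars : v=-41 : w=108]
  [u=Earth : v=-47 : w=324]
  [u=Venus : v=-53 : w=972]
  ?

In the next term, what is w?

For the u, runs backward through the planets Mercury→Neptune: Uranus, Saturn, Jupiter, Mars, Earth, Venus → Mercury.
V goes -23, -29, -35, -41, -47, -53 → -59 (−6 each step).
W: ×3 each step, so 4, 12, 36, 108, 324, 972 → 2916.

2916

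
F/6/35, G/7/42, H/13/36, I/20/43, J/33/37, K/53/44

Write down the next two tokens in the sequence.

L/86/38, M/139/45

For the letter, letters move forward 1 place in the alphabet: F, G, H, I, J, K → L → M.
For the second component, each term is the sum of the two before it: 6, 7, 13, 20, 33, 53 → 86 → 139.
Third component: alternating steps +7, −6, +7, −6, …, so 35, 42, 36, 43, 37, 44 → 38 → 45.
Putting the parts together: L/86/38 and then M/139/45.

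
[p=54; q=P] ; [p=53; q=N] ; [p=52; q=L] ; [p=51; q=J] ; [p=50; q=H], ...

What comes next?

P: −1 each step, so 54, 53, 52, 51, 50 → 49.
Q: P, N, L, J, H → F (letters move back 2 places in the alphabet).
Putting it together: [p=49; q=F].

[p=49; q=F]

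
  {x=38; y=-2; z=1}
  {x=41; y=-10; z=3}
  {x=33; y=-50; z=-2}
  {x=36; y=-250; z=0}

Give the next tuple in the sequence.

X: alternating steps +3, −8, +3, −8, …, so 38, 41, 33, 36 → 28.
Y: -2, -10, -50, -250 → -1250 (×5 each step).
For the z, alternating steps +2, −5, +2, −5, …: 1, 3, -2, 0 → -5.
Combining the parts gives {x=28; y=-1250; z=-5}.

{x=28; y=-1250; z=-5}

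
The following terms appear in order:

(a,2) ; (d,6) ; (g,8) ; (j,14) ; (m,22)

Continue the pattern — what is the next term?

For the letter, letters move forward 3 places in the alphabet: a, d, g, j, m → p.
Second slot: each term is the sum of the two before it, so 2, 6, 8, 14, 22 → 36.
Putting it together: (p,36).

(p,36)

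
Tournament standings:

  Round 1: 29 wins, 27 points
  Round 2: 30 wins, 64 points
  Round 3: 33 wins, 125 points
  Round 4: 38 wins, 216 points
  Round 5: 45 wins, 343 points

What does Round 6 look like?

Wins goes 29, 30, 33, 38, 45 → 54 (differences are 1, 3, 5, … (increasing by 2 each time)).
Points — perfect cubes: 3³, 4³, 5³, …: 27, 64, 125, 216, 343 → 512.
Combining the parts gives 54 wins, 512 points.

54 wins, 512 points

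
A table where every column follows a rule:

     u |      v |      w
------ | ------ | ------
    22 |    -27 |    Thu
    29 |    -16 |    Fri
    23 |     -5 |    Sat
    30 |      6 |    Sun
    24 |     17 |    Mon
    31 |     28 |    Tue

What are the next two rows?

For the column u, alternating steps +7, −6, +7, −6, …: 22, 29, 23, 30, 24, 31 → 25 → 32.
Column v goes -27, -16, -5, 6, 17, 28 → 39 → 50 (+11 each step).
Column w: Thu, Fri, Sat, Sun, Mon, Tue → Wed → Thu (runs through the weekdays Mon→Sun).
Putting the parts together: 25  39  Wed and then 32  50  Thu.

25  39  Wed; 32  50  Thu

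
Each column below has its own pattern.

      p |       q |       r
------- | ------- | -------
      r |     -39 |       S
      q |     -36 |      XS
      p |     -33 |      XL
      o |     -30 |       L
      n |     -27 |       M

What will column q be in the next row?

Column p: r, q, p, o, n → m (letters move back 1 place in the alphabet).
Column q: +3 each step; -39, -36, -33, -30, -27 → -24.
For the column r, runs backward through clothing sizes XS→XL: S, XS, XL, L, M → S.

-24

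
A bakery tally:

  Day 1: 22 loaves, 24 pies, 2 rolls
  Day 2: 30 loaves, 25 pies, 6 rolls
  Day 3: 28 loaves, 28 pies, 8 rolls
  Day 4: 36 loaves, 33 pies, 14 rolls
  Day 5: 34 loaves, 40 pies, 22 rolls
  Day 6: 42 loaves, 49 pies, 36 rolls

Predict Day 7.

40 loaves, 60 pies, 58 rolls

Loaves: alternating steps +8, −2, +8, −2, …; 22, 30, 28, 36, 34, 42 → 40.
Pies — differences are 1, 3, 5, … (increasing by 2 each time): 24, 25, 28, 33, 40, 49 → 60.
Rolls: 2, 6, 8, 14, 22, 36 → 58 (each term is the sum of the two before it).
So the next record is 40 loaves, 60 pies, 58 rolls.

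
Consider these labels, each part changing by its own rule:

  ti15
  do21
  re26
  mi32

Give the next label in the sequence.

Note: runs through the solfège scale do→ti, so ti, do, re, mi → fa.
For the second component, alternating steps +6, +5, +6, +5, …: 15, 21, 26, 32 → 37.
Combining the parts gives fa37.

fa37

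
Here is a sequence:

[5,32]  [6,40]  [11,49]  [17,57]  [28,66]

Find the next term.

[45,74]

First coordinate goes 5, 6, 11, 17, 28 → 45 (each term is the sum of the two before it).
Second coordinate: alternating steps +8, +9, +8, +9, …; 32, 40, 49, 57, 66 → 74.
Putting it together: [45,74].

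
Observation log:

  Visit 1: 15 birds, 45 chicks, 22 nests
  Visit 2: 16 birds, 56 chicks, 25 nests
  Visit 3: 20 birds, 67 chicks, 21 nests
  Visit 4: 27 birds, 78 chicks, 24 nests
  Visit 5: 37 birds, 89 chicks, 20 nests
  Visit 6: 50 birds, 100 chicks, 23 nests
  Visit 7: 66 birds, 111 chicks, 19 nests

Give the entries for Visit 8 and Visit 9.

Birds goes 15, 16, 20, 27, 37, 50, 66 → 85 → 107 (differences are 1, 4, 7, … (increasing by 3 each time)).
Chicks: 45, 56, 67, 78, 89, 100, 111 → 122 → 133 (+11 each step).
Nests goes 22, 25, 21, 24, 20, 23, 19 → 22 → 18 (alternating steps +3, −4, +3, −4, …).
Putting the parts together: 85 birds, 122 chicks, 22 nests and then 107 birds, 133 chicks, 18 nests.

85 birds, 122 chicks, 22 nests; 107 birds, 133 chicks, 18 nests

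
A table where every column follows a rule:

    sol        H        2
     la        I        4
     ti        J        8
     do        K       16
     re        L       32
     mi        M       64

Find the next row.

fa  N  128

Note: sol, la, ti, do, re, mi → fa (runs through the solfège scale do→ti).
Letter — letters move forward 1 place in the alphabet: H, I, J, K, L, M → N.
Third component — ×2 each step: 2, 4, 8, 16, 32, 64 → 128.
So the next row is fa  N  128.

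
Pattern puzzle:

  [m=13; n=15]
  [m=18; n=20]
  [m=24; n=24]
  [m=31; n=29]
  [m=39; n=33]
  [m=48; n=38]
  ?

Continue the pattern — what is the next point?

[m=58; n=42]

M: 13, 18, 24, 31, 39, 48 → 58 (differences are 5, 6, 7, … (increasing by 1 each time)).
N: alternating steps +5, +4, +5, +4, …, so 15, 20, 24, 29, 33, 38 → 42.
Combining the parts gives [m=58; n=42].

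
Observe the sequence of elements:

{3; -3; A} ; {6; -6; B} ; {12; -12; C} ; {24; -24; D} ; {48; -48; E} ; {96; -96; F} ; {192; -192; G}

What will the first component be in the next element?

384

For the first component, ×2 each step: 3, 6, 12, 24, 48, 96, 192 → 384.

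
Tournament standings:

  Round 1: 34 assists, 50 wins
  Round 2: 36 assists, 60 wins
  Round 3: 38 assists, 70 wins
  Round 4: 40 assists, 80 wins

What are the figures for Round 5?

For the assists, +2 each step: 34, 36, 38, 40 → 42.
Wins: 50, 60, 70, 80 → 90 (+10 each step).
Combining the parts gives 42 assists, 90 wins.

42 assists, 90 wins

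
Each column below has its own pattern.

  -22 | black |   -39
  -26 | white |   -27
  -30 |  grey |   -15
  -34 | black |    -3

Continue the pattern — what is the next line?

First component: -22, -26, -30, -34 → -38 (−4 each step).
Shade: repeats black → white → grey, so black, white, grey, black → white.
Third component — +12 each step: -39, -27, -15, -3 → 9.
Putting it together: -38  white  9.

-38  white  9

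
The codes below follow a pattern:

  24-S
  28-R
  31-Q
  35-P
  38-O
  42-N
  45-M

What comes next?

For the first component, alternating steps +4, +3, +4, +3, …: 24, 28, 31, 35, 38, 42, 45 → 49.
For the letter, letters move back 1 place in the alphabet: S, R, Q, P, O, N, M → L.
So the next code is 49-L.

49-L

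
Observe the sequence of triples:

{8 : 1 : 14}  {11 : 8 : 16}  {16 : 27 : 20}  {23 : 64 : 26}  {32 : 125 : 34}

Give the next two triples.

First coordinate goes 8, 11, 16, 23, 32 → 43 → 56 (differences are 3, 5, 7, … (increasing by 2 each time)).
Second coordinate: perfect cubes: 1³, 2³, 3³, …, so 1, 8, 27, 64, 125 → 216 → 343.
Third coordinate: differences are 2, 4, 6, … (increasing by 2 each time), so 14, 16, 20, 26, 34 → 44 → 56.
Putting the parts together: {43 : 216 : 44} and then {56 : 343 : 56}.

{43 : 216 : 44}, {56 : 343 : 56}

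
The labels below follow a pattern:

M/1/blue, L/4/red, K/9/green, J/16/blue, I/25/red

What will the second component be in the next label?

36

Second component — perfect squares: 1², 2², 3², …: 1, 4, 9, 16, 25 → 36.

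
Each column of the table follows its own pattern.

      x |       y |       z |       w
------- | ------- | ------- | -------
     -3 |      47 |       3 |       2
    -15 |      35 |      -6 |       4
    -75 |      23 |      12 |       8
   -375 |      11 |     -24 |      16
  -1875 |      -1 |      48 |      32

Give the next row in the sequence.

Column x: ×5 each step; -3, -15, -75, -375, -1875 → -9375.
Column y — −12 each step: 47, 35, 23, 11, -1 → -13.
Column z: ×(-2) each step; 3, -6, 12, -24, 48 → -96.
For the column w, ×2 each step: 2, 4, 8, 16, 32 → 64.
So the next row is -9375  -13  -96  64.

-9375  -13  -96  64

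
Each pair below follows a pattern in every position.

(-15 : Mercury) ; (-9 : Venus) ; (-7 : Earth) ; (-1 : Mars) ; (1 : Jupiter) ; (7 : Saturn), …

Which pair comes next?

(9 : Uranus)

First part: -15, -9, -7, -1, 1, 7 → 9 (alternating steps +6, +2, +6, +2, …).
Planet — runs through the planets Mercury→Neptune: Mercury, Venus, Earth, Mars, Jupiter, Saturn → Uranus.
So the next pair is (9 : Uranus).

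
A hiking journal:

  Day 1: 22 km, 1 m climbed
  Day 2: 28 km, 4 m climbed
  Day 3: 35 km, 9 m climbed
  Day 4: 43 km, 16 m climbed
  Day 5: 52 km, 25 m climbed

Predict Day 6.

Km: differences are 6, 7, 8, … (increasing by 1 each time), so 22, 28, 35, 43, 52 → 62.
M climbed: perfect squares: 1², 2², 3², …; 1, 4, 9, 16, 25 → 36.
Combining the parts gives 62 km, 36 m climbed.

62 km, 36 m climbed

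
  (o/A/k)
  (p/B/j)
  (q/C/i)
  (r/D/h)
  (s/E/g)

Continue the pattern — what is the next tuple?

(t/F/f)

First letter goes o, p, q, r, s → t (letters move forward 1 place in the alphabet).
For the second letter, letters move forward 1 place in the alphabet: A, B, C, D, E → F.
Third letter: k, j, i, h, g → f (letters move back 1 place in the alphabet).
So the next tuple is (t/F/f).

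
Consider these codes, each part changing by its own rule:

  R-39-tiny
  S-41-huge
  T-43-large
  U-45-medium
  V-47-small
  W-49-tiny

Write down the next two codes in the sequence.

X-51-huge, Y-53-large

For the letter, letters move forward 1 place in the alphabet: R, S, T, U, V, W → X → Y.
Second component goes 39, 41, 43, 45, 47, 49 → 51 → 53 (+2 each step).
For the size, repeats tiny → huge → large → medium → small: tiny, huge, large, medium, small, tiny → huge → large.
Putting the parts together: X-51-huge and then Y-53-large.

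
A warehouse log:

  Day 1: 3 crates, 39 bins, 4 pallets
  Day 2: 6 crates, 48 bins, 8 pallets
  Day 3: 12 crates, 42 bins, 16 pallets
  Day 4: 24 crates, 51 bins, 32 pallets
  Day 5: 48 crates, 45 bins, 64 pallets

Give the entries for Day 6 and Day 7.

96 crates, 54 bins, 128 pallets; 192 crates, 48 bins, 256 pallets

For the crates, ×2 each step: 3, 6, 12, 24, 48 → 96 → 192.
For the bins, alternating steps +9, −6, +9, −6, …: 39, 48, 42, 51, 45 → 54 → 48.
Pallets: 4, 8, 16, 32, 64 → 128 → 256 (×2 each step).
So the next two rows are 96 crates, 54 bins, 128 pallets and 192 crates, 48 bins, 256 pallets.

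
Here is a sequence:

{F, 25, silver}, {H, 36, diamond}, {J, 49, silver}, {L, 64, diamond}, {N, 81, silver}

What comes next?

Letter goes F, H, J, L, N → P (letters move forward 2 places in the alphabet).
Second component: perfect squares: 5², 6², 7², …, so 25, 36, 49, 64, 81 → 100.
Rank: silver, diamond, silver, diamond, silver → diamond (alternates silver ↔ diamond).
Combining the parts gives {P, 100, diamond}.

{P, 100, diamond}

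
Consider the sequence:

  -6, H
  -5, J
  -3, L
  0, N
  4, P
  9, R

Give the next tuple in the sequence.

15, T

For the first value, differences are 1, 2, 3, … (increasing by 1 each time): -6, -5, -3, 0, 4, 9 → 15.
Letter: letters move forward 2 places in the alphabet; H, J, L, N, P, R → T.
Combining the parts gives 15, T.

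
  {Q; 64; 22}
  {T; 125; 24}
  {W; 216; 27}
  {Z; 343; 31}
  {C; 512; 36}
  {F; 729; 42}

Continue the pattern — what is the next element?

{I; 1000; 49}

For the letter, letters move forward 3 places in the alphabet, wrapping Z→A: Q, T, W, Z, C, F → I.
Second part goes 64, 125, 216, 343, 512, 729 → 1000 (perfect cubes: 4³, 5³, 6³, …).
Third part: differences are 2, 3, 4, … (increasing by 1 each time); 22, 24, 27, 31, 36, 42 → 49.
Putting it together: {I; 1000; 49}.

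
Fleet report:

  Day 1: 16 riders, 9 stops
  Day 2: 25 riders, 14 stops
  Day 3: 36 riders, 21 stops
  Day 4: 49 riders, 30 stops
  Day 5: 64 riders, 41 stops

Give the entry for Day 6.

81 riders, 54 stops

Riders goes 16, 25, 36, 49, 64 → 81 (perfect squares: 4², 5², 6², …).
Stops — differences are 5, 7, 9, … (increasing by 2 each time): 9, 14, 21, 30, 41 → 54.
So the next row is 81 riders, 54 stops.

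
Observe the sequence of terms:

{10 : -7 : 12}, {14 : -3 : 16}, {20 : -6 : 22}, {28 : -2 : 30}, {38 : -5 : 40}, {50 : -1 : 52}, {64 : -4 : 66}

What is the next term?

First entry: differences are 4, 6, 8, … (increasing by 2 each time); 10, 14, 20, 28, 38, 50, 64 → 80.
Second entry — alternating steps +4, −3, +4, −3, …: -7, -3, -6, -2, -5, -1, -4 → 0.
For the third entry, differences are 4, 6, 8, … (increasing by 2 each time): 12, 16, 22, 30, 40, 52, 66 → 82.
Putting it together: {80 : 0 : 82}.

{80 : 0 : 82}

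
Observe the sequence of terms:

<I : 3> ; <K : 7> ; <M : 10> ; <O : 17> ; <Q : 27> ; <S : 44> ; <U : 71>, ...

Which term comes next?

<W : 115>

Letter — letters move forward 2 places in the alphabet: I, K, M, O, Q, S, U → W.
Second part: 3, 7, 10, 17, 27, 44, 71 → 115 (each term is the sum of the two before it).
Combining the parts gives <W : 115>.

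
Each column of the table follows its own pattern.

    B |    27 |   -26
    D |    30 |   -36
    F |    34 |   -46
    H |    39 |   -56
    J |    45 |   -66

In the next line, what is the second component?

52

Letter — letters move forward 2 places in the alphabet: B, D, F, H, J → L.
Second component — differences are 3, 4, 5, … (increasing by 1 each time): 27, 30, 34, 39, 45 → 52.
Third component: -26, -36, -46, -56, -66 → -76 (−10 each step).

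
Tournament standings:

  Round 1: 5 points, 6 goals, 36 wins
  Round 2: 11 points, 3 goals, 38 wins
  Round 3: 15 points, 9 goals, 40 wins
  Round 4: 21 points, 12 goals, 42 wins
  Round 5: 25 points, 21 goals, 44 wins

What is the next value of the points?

31

For the points, alternating steps +6, +4, +6, +4, …: 5, 11, 15, 21, 25 → 31.
Goals: 6, 3, 9, 12, 21 → 33 (each term is the sum of the two before it).
Wins — +2 each step: 36, 38, 40, 42, 44 → 46.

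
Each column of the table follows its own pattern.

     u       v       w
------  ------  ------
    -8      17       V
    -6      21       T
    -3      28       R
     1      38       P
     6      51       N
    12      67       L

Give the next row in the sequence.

Column u: differences are 2, 3, 4, … (increasing by 1 each time), so -8, -6, -3, 1, 6, 12 → 19.
Column v: 17, 21, 28, 38, 51, 67 → 86 (differences are 4, 7, 10, … (increasing by 3 each time)).
For the column w, letters move back 2 places in the alphabet: V, T, R, P, N, L → J.
Combining the parts gives 19  86  J.

19  86  J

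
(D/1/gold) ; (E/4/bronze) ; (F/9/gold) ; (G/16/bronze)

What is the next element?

Letter: D, E, F, G → H (letters move forward 1 place in the alphabet).
Second slot: perfect squares: 1², 2², 3², …; 1, 4, 9, 16 → 25.
Rank — alternates gold ↔ bronze: gold, bronze, gold, bronze → gold.
Combining the parts gives (H/25/gold).

(H/25/gold)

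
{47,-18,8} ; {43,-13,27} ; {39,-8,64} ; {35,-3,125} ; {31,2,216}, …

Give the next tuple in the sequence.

{27,7,343}

First entry goes 47, 43, 39, 35, 31 → 27 (−4 each step).
Second entry — +5 each step: -18, -13, -8, -3, 2 → 7.
For the third entry, perfect cubes: 2³, 3³, 4³, …: 8, 27, 64, 125, 216 → 343.
So the next tuple is {27,7,343}.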